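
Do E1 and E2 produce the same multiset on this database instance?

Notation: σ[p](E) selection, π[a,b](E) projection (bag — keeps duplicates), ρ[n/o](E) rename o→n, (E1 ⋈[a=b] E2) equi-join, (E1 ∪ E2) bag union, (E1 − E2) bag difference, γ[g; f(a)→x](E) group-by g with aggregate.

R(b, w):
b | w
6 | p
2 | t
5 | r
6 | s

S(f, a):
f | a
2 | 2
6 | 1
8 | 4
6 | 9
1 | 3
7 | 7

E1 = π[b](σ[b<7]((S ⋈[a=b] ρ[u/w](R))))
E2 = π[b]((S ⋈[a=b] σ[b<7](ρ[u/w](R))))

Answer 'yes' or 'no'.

E1 per-node cardinality:
  S → 6
  R → 4
  ρ[u/w](R) → 4
  (S ⋈[a=b] ρ[u/w](R)) → 1
  σ[b<7]((S ⋈[a=b] ρ[u/w](R))) → 1
  π[b](σ[b<7]((S ⋈[a=b] ρ[u/w](R)))) → 1
E2 per-node cardinality:
  S → 6
  R → 4
  ρ[u/w](R) → 4
  σ[b<7](ρ[u/w](R)) → 4
  (S ⋈[a=b] σ[b<7](ρ[u/w](R))) → 1
  π[b]((S ⋈[a=b] σ[b<7](ρ[u/w](R)))) → 1

E1 and E2 produce the same multiset:
b
2

yes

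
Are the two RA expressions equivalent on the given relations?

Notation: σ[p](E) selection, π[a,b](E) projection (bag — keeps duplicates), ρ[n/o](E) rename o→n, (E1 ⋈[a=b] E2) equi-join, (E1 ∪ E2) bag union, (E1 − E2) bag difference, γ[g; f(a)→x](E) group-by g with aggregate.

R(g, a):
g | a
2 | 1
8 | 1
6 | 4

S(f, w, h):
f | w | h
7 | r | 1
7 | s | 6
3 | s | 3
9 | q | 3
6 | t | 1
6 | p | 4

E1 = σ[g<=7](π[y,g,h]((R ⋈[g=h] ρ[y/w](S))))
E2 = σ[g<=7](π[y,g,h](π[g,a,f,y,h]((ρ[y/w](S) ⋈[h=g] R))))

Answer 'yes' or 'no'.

E1 subexpression sizes:
  R → 3
  S → 6
  ρ[y/w](S) → 6
  (R ⋈[g=h] ρ[y/w](S)) → 1
  π[y,g,h]((R ⋈[g=h] ρ[y/w](S))) → 1
  σ[g<=7](π[y,g,h]((R ⋈[g=h] ρ[y/w](S)))) → 1
E2 subexpression sizes:
  S → 6
  ρ[y/w](S) → 6
  R → 3
  (ρ[y/w](S) ⋈[h=g] R) → 1
  π[g,a,f,y,h]((ρ[y/w](S) ⋈[h=g] R)) → 1
  π[y,g,h](π[g,a,f,y,h]((ρ[y/w](S) ⋈[h=g] R))) → 1
  σ[g<=7](π[y,g,h](π[g,a,f,y,h]((ρ[y/w](S) ⋈[h=g] R)))) → 1

E1 and E2 produce the same multiset:
y | g | h
s | 6 | 6

yes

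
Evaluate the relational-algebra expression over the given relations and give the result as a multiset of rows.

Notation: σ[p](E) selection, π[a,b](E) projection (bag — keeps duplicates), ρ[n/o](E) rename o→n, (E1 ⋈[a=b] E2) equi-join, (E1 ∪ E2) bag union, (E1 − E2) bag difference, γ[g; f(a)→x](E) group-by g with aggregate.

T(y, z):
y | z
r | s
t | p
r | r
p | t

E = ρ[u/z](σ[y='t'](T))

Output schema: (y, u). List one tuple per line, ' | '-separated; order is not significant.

Per-node cardinality:
  T → 4
  σ[y='t'](T) → 1
  ρ[u/z](σ[y='t'](T)) → 1

== RESULT ==
y | u
t | p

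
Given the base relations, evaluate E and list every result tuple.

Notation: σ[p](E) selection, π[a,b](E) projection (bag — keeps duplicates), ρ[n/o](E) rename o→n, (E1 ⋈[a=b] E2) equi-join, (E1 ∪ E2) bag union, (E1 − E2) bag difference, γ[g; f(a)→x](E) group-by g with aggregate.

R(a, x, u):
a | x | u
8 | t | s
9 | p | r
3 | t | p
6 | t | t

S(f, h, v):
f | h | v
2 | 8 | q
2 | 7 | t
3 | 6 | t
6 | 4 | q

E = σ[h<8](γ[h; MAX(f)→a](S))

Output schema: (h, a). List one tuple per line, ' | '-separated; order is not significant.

Stepwise |·|:
  S → 4
  γ[h; MAX(f)→a](S) → 4
  σ[h<8](γ[h; MAX(f)→a](S)) → 3

== RESULT ==
h | a
4 | 6
6 | 3
7 | 2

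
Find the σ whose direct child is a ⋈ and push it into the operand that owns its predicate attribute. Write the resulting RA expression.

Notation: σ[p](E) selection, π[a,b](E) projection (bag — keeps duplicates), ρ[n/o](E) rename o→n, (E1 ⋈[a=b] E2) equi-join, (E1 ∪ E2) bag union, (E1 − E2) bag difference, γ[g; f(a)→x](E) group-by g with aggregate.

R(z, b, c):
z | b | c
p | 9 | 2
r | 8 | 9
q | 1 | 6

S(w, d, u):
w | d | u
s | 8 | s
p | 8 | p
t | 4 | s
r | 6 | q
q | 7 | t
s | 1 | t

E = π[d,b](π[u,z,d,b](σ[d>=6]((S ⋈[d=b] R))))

σ filters on d, owned by the left side.
E' = π[d,b](π[u,z,d,b]((σ[d>=6](S) ⋈[d=b] R)))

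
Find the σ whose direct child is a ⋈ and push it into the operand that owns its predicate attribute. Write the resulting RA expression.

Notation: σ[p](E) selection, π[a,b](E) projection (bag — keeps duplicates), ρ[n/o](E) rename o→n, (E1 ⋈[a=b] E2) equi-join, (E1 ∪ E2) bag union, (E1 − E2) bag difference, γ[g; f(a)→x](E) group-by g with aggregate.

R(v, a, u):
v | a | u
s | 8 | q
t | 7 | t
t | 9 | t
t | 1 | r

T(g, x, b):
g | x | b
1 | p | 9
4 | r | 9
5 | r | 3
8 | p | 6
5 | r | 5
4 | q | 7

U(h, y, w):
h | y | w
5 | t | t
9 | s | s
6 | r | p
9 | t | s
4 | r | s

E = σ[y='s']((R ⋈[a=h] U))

σ filters on y, owned by the right side.
E' = (R ⋈[a=h] σ[y='s'](U))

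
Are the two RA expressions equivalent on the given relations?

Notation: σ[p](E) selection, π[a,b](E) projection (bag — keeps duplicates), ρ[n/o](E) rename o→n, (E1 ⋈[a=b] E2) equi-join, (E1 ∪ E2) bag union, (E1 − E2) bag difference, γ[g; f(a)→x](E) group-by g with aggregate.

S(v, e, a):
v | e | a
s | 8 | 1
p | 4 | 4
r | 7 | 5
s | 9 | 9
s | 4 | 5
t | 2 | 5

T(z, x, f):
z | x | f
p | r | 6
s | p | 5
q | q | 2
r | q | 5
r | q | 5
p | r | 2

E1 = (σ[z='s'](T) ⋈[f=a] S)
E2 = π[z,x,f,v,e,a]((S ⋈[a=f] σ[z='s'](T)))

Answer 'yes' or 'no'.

E1 stepwise |·|:
  T → 6
  σ[z='s'](T) → 1
  S → 6
  (σ[z='s'](T) ⋈[f=a] S) → 3
E2 stepwise |·|:
  S → 6
  T → 6
  σ[z='s'](T) → 1
  (S ⋈[a=f] σ[z='s'](T)) → 3
  π[z,x,f,v,e,a]((S ⋈[a=f] σ[z='s'](T))) → 3

E1 and E2 produce the same multiset:
z | x | f | v | e | a
s | p | 5 | r | 7 | 5
s | p | 5 | s | 4 | 5
s | p | 5 | t | 2 | 5

yes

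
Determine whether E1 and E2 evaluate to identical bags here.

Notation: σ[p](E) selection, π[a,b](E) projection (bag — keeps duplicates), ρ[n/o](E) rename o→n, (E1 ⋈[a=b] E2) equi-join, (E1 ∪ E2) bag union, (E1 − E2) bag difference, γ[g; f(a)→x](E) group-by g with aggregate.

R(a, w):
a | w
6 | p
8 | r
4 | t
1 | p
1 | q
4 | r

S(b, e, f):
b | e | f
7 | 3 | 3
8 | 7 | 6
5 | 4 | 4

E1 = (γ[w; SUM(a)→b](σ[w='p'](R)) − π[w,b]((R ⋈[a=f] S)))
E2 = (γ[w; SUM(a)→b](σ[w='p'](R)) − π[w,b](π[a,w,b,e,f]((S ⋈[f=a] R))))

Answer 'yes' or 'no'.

E1 subexpression sizes:
  R → 6
  σ[w='p'](R) → 2
  γ[w; SUM(a)→b](σ[w='p'](R)) → 1
  R → 6
  S → 3
  (R ⋈[a=f] S) → 3
  π[w,b]((R ⋈[a=f] S)) → 3
  (γ[w; SUM(a)→b](σ[w='p'](R)) − π[w,b]((R ⋈[a=f] S))) → 1
E2 subexpression sizes:
  R → 6
  σ[w='p'](R) → 2
  γ[w; SUM(a)→b](σ[w='p'](R)) → 1
  S → 3
  R → 6
  (S ⋈[f=a] R) → 3
  π[a,w,b,e,f]((S ⋈[f=a] R)) → 3
  π[w,b](π[a,w,b,e,f]((S ⋈[f=a] R))) → 3
  (γ[w; SUM(a)→b](σ[w='p'](R)) − π[w,b](π[a,w,b,e,f]((S ⋈[f=a] R)))) → 1

E1 and E2 produce the same multiset:
w | b
p | 7

yes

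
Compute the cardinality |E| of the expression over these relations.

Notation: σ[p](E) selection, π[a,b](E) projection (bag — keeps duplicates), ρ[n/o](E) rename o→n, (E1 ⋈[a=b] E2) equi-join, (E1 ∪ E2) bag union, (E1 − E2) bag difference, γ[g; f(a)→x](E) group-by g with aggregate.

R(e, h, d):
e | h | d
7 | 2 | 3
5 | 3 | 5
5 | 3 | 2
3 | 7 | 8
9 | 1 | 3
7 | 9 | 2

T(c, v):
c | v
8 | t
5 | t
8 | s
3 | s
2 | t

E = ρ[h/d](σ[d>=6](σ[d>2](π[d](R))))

Stepwise |·|:
  R → 6
  π[d](R) → 6
  σ[d>2](π[d](R)) → 4
  σ[d>=6](σ[d>2](π[d](R))) → 1
  ρ[h/d](σ[d>=6](σ[d>2](π[d](R)))) → 1

|E| = 1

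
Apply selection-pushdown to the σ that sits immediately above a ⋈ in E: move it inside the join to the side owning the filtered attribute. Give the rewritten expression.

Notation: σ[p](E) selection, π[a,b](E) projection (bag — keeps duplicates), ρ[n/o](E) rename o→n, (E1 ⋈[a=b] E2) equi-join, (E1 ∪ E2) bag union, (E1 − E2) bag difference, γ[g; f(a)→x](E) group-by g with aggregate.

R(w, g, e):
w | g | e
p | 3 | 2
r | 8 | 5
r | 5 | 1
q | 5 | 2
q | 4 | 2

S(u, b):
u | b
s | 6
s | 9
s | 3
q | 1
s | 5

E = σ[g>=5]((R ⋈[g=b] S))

σ filters on g, owned by the left side.
E' = (σ[g>=5](R) ⋈[g=b] S)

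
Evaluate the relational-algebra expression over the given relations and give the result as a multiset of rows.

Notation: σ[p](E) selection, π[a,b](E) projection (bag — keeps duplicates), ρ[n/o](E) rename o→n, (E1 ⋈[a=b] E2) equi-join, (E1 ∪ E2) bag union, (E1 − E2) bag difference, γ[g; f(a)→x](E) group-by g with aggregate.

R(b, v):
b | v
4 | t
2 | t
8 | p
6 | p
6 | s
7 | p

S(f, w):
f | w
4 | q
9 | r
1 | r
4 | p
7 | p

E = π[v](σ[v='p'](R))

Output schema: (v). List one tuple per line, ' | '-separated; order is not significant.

Stepwise |·|:
  R → 6
  σ[v='p'](R) → 3
  π[v](σ[v='p'](R)) → 3

== RESULT ==
v
p
p
p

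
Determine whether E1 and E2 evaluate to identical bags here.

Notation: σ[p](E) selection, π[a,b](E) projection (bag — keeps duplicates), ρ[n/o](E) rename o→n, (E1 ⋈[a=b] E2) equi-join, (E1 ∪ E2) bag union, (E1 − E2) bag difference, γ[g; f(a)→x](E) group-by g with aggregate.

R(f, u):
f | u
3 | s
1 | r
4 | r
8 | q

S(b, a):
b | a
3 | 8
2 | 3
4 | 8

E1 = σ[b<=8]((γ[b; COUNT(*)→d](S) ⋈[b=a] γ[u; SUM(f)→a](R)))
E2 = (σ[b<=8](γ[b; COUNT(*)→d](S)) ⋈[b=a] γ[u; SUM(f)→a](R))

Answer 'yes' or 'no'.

E1 row counts bottom-up:
  S → 3
  γ[b; COUNT(*)→d](S) → 3
  R → 4
  γ[u; SUM(f)→a](R) → 3
  (γ[b; COUNT(*)→d](S) ⋈[b=a] γ[u; SUM(f)→a](R)) → 1
  σ[b<=8]((γ[b; COUNT(*)→d](S) ⋈[b=a] γ[u; SUM(f)→a](R))) → 1
E2 row counts bottom-up:
  S → 3
  γ[b; COUNT(*)→d](S) → 3
  σ[b<=8](γ[b; COUNT(*)→d](S)) → 3
  R → 4
  γ[u; SUM(f)→a](R) → 3
  (σ[b<=8](γ[b; COUNT(*)→d](S)) ⋈[b=a] γ[u; SUM(f)→a](R)) → 1

E1 and E2 produce the same multiset:
b | d | u | a
3 | 1 | s | 3

yes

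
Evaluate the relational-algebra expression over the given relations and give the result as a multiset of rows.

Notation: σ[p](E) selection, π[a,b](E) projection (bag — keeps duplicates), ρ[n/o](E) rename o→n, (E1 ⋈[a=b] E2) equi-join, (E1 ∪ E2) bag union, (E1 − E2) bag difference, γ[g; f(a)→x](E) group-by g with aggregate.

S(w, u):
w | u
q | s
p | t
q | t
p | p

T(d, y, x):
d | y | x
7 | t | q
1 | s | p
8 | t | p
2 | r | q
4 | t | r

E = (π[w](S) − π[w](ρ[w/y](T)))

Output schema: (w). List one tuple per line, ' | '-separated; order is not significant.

Row counts bottom-up:
  S → 4
  π[w](S) → 4
  T → 5
  ρ[w/y](T) → 5
  π[w](ρ[w/y](T)) → 5
  (π[w](S) − π[w](ρ[w/y](T))) → 4

== RESULT ==
w
p
p
q
q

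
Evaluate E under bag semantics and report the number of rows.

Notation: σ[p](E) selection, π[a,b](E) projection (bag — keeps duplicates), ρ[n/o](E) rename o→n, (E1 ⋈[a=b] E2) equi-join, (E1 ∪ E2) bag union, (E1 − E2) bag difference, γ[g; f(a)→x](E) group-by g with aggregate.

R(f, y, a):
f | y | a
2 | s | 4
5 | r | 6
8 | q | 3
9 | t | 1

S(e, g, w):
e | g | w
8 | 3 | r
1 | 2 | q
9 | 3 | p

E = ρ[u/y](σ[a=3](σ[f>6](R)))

Subexpression sizes:
  R → 4
  σ[f>6](R) → 2
  σ[a=3](σ[f>6](R)) → 1
  ρ[u/y](σ[a=3](σ[f>6](R))) → 1

|E| = 1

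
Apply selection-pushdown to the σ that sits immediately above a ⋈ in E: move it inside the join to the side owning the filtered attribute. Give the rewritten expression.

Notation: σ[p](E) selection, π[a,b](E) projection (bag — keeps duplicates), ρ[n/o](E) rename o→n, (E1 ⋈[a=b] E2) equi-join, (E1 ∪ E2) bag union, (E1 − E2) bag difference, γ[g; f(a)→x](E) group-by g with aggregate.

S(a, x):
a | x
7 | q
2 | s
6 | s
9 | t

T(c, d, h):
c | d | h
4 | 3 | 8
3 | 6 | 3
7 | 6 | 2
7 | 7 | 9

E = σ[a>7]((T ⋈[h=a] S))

σ filters on a, owned by the right side.
E' = (T ⋈[h=a] σ[a>7](S))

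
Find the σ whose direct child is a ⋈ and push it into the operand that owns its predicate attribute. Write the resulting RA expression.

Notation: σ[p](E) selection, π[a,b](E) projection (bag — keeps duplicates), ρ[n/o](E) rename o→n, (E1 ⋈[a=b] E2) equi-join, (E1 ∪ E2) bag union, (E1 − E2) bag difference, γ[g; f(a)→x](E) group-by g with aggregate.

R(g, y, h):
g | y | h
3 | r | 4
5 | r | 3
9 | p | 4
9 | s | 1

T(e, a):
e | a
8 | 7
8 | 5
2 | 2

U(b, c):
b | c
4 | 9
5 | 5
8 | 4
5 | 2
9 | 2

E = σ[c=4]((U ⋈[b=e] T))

σ filters on c, owned by the left side.
E' = (σ[c=4](U) ⋈[b=e] T)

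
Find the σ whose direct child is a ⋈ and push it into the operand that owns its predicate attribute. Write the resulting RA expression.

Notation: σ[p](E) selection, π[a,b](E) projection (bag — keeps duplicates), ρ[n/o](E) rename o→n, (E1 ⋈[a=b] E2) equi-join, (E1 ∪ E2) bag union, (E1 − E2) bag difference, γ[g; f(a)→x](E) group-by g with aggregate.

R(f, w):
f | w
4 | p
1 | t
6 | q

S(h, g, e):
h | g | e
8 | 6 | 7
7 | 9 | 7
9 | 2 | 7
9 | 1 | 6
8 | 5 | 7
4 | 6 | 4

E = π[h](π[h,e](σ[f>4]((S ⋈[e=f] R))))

σ filters on f, owned by the right side.
E' = π[h](π[h,e]((S ⋈[e=f] σ[f>4](R))))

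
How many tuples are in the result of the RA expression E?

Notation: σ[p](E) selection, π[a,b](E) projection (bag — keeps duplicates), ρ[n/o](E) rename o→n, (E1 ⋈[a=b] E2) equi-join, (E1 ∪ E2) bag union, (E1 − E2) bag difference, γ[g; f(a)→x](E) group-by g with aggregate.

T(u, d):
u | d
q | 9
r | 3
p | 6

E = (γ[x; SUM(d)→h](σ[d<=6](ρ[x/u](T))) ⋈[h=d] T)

Per-node cardinality:
  T → 3
  ρ[x/u](T) → 3
  σ[d<=6](ρ[x/u](T)) → 2
  γ[x; SUM(d)→h](σ[d<=6](ρ[x/u](T))) → 2
  T → 3
  (γ[x; SUM(d)→h](σ[d<=6](ρ[x/u](T))) ⋈[h=d] T) → 2

|E| = 2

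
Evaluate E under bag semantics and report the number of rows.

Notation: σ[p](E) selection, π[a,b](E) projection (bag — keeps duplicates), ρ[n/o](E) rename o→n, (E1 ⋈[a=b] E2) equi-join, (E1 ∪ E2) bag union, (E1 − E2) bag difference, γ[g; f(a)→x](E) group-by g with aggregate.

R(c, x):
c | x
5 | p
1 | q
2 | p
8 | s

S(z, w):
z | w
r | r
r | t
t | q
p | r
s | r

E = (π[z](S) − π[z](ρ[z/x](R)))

Row counts bottom-up:
  S → 5
  π[z](S) → 5
  R → 4
  ρ[z/x](R) → 4
  π[z](ρ[z/x](R)) → 4
  (π[z](S) − π[z](ρ[z/x](R))) → 3

|E| = 3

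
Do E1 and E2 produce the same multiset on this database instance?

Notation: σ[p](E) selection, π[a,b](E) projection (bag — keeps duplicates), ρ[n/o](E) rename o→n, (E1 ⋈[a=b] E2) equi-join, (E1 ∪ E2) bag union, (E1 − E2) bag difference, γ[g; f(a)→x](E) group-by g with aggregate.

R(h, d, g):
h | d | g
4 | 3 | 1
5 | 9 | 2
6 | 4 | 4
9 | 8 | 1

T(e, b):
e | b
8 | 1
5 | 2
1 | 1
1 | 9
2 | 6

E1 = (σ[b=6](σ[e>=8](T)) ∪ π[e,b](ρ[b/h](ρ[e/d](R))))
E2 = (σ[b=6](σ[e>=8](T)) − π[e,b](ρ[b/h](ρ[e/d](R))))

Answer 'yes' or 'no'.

E1 stepwise |·|:
  T → 5
  σ[e>=8](T) → 1
  σ[b=6](σ[e>=8](T)) → 0
  R → 4
  ρ[e/d](R) → 4
  ρ[b/h](ρ[e/d](R)) → 4
  π[e,b](ρ[b/h](ρ[e/d](R))) → 4
  (σ[b=6](σ[e>=8](T)) ∪ π[e,b](ρ[b/h](ρ[e/d](R)))) → 4
E2 stepwise |·|:
  T → 5
  σ[e>=8](T) → 1
  σ[b=6](σ[e>=8](T)) → 0
  R → 4
  ρ[e/d](R) → 4
  ρ[b/h](ρ[e/d](R)) → 4
  π[e,b](ρ[b/h](ρ[e/d](R))) → 4
  (σ[b=6](σ[e>=8](T)) − π[e,b](ρ[b/h](ρ[e/d](R)))) → 0

E1 result:
e | b
3 | 4
4 | 6
8 | 9
9 | 5
E2 result:
e | b
(0 rows)
Witness: (8, 9) appears 1× in E1 but 0× in E2.

no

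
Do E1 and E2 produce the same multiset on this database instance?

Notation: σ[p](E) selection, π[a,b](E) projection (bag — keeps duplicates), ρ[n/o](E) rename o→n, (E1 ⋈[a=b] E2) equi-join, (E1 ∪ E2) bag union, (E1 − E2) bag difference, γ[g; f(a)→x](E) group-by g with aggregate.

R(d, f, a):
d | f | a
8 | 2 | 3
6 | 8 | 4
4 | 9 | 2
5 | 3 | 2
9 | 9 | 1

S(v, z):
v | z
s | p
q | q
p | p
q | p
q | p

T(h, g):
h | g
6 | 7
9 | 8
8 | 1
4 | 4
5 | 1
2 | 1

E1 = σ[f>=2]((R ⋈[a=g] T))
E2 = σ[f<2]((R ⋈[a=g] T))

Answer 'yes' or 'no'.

E1 stepwise |·|:
  R → 5
  T → 6
  (R ⋈[a=g] T) → 4
  σ[f>=2]((R ⋈[a=g] T)) → 4
E2 stepwise |·|:
  R → 5
  T → 6
  (R ⋈[a=g] T) → 4
  σ[f<2]((R ⋈[a=g] T)) → 0

E1 result:
d | f | a | h | g
6 | 8 | 4 | 4 | 4
9 | 9 | 1 | 2 | 1
9 | 9 | 1 | 5 | 1
9 | 9 | 1 | 8 | 1
E2 result:
d | f | a | h | g
(0 rows)
Witness: (9, 9, 1, 2, 1) appears 1× in E1 but 0× in E2.

no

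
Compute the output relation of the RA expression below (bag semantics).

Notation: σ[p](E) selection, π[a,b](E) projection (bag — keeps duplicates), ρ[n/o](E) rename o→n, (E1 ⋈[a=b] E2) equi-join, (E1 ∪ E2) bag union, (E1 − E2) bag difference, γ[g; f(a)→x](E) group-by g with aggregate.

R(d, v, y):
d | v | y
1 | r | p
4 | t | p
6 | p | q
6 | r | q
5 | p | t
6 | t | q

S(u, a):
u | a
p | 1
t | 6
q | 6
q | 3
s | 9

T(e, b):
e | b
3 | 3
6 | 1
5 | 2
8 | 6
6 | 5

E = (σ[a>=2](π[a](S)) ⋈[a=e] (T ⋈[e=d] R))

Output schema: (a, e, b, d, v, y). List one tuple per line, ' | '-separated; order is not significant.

Per-node cardinality:
  S → 5
  π[a](S) → 5
  σ[a>=2](π[a](S)) → 4
  T → 5
  R → 6
  (T ⋈[e=d] R) → 7
  (σ[a>=2](π[a](S)) ⋈[a=e] (T ⋈[e=d] R)) → 12

== RESULT ==
a | e | b | d | v | y
6 | 6 | 1 | 6 | p | q
6 | 6 | 1 | 6 | p | q
6 | 6 | 1 | 6 | r | q
6 | 6 | 1 | 6 | r | q
6 | 6 | 1 | 6 | t | q
6 | 6 | 1 | 6 | t | q
6 | 6 | 5 | 6 | p | q
6 | 6 | 5 | 6 | p | q
6 | 6 | 5 | 6 | r | q
6 | 6 | 5 | 6 | r | q
6 | 6 | 5 | 6 | t | q
6 | 6 | 5 | 6 | t | q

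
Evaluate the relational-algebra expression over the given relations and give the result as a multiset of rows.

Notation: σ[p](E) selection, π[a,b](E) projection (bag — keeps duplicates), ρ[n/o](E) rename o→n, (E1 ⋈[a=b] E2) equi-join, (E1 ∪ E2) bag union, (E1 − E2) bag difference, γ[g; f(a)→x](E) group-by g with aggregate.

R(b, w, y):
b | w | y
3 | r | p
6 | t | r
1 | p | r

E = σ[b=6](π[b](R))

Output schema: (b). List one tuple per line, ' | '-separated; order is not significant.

Subexpression sizes:
  R → 3
  π[b](R) → 3
  σ[b=6](π[b](R)) → 1

== RESULT ==
b
6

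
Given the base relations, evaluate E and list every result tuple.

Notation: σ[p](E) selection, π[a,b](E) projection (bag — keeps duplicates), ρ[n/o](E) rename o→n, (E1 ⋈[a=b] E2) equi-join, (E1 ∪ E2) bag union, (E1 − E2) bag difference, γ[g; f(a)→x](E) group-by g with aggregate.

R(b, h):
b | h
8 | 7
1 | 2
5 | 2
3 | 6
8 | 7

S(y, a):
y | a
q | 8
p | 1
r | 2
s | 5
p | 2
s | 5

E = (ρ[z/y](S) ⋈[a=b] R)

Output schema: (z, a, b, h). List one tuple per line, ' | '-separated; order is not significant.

Subexpression sizes:
  S → 6
  ρ[z/y](S) → 6
  R → 5
  (ρ[z/y](S) ⋈[a=b] R) → 5

== RESULT ==
z | a | b | h
p | 1 | 1 | 2
q | 8 | 8 | 7
q | 8 | 8 | 7
s | 5 | 5 | 2
s | 5 | 5 | 2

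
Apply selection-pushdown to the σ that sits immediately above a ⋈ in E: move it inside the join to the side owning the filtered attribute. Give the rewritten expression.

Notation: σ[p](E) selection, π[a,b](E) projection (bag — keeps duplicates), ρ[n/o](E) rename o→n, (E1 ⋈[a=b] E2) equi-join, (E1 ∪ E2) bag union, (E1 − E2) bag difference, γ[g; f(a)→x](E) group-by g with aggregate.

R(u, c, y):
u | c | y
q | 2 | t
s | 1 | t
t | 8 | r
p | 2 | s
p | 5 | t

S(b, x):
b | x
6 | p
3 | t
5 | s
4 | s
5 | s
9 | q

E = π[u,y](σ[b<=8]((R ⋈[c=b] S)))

σ filters on b, owned by the right side.
E' = π[u,y]((R ⋈[c=b] σ[b<=8](S)))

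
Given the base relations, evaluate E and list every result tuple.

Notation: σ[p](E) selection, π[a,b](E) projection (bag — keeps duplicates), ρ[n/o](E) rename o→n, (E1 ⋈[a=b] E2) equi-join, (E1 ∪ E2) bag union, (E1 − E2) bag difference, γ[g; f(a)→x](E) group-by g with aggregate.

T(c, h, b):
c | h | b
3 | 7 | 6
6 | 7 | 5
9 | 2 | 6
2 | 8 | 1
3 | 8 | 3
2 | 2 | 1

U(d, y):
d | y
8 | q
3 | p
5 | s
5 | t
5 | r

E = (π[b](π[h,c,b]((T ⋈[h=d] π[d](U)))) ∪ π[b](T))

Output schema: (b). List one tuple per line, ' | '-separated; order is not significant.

Per-node cardinality:
  T → 6
  U → 5
  π[d](U) → 5
  (T ⋈[h=d] π[d](U)) → 2
  π[h,c,b]((T ⋈[h=d] π[d](U))) → 2
  π[b](π[h,c,b]((T ⋈[h=d] π[d](U)))) → 2
  T → 6
  π[b](T) → 6
  (π[b](π[h,c,b]((T ⋈[h=d] π[d](U)))) ∪ π[b](T)) → 8

== RESULT ==
b
1
1
1
3
3
5
6
6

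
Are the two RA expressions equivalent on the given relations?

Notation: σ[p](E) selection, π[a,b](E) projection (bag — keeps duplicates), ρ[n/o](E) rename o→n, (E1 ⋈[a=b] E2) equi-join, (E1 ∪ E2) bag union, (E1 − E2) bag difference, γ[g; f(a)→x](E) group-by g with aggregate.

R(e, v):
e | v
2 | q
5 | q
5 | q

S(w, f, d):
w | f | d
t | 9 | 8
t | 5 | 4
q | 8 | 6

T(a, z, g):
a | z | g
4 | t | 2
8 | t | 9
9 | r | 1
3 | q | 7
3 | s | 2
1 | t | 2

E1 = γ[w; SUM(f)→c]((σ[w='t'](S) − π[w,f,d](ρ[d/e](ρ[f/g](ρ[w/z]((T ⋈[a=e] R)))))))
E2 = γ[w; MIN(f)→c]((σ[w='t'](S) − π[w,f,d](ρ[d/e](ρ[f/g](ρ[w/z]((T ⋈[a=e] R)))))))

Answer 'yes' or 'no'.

E1 per-node cardinality:
  S → 3
  σ[w='t'](S) → 2
  T → 6
  R → 3
  (T ⋈[a=e] R) → 0
  ρ[w/z]((T ⋈[a=e] R)) → 0
  ρ[f/g](ρ[w/z]((T ⋈[a=e] R))) → 0
  ρ[d/e](ρ[f/g](ρ[w/z]((T ⋈[a=e] R)))) → 0
  π[w,f,d](ρ[d/e](ρ[f/g](ρ[w/z]((T ⋈[a=e] R))))) → 0
  (σ[w='t'](S) − π[w,f,d](ρ[d/e](ρ[f/g](ρ[w/z]((T ⋈[a=e] R)))))) → 2
  γ[w; SUM(f)→c]((σ[w='t'](S) − π[w,f,d](ρ[d/e](ρ[f/g](ρ[w/z]((T ⋈[a=e] R))))))) → 1
E2 per-node cardinality:
  S → 3
  σ[w='t'](S) → 2
  T → 6
  R → 3
  (T ⋈[a=e] R) → 0
  ρ[w/z]((T ⋈[a=e] R)) → 0
  ρ[f/g](ρ[w/z]((T ⋈[a=e] R))) → 0
  ρ[d/e](ρ[f/g](ρ[w/z]((T ⋈[a=e] R)))) → 0
  π[w,f,d](ρ[d/e](ρ[f/g](ρ[w/z]((T ⋈[a=e] R))))) → 0
  (σ[w='t'](S) − π[w,f,d](ρ[d/e](ρ[f/g](ρ[w/z]((T ⋈[a=e] R)))))) → 2
  γ[w; MIN(f)→c]((σ[w='t'](S) − π[w,f,d](ρ[d/e](ρ[f/g](ρ[w/z]((T ⋈[a=e] R))))))) → 1

E1 result:
w | c
t | 14
E2 result:
w | c
t | 5
Witness: ('t', 14) appears 1× in E1 but 0× in E2.

no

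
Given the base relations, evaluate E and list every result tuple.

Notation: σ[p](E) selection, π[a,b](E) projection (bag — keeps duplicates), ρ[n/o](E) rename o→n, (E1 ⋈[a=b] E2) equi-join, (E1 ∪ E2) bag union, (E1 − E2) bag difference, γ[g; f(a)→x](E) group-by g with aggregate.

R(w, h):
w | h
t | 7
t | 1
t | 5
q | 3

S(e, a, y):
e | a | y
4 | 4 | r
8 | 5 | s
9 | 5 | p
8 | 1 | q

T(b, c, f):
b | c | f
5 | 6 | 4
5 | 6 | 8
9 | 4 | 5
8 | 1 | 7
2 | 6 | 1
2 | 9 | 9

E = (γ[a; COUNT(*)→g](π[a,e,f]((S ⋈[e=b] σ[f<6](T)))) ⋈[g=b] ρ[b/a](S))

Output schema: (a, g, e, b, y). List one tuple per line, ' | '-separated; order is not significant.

Subexpression sizes:
  S → 4
  T → 6
  σ[f<6](T) → 3
  (S ⋈[e=b] σ[f<6](T)) → 1
  π[a,e,f]((S ⋈[e=b] σ[f<6](T))) → 1
  γ[a; COUNT(*)→g](π[a,e,f]((S ⋈[e=b] σ[f<6](T)))) → 1
  S → 4
  ρ[b/a](S) → 4
  (γ[a; COUNT(*)→g](π[a,e,f]((S ⋈[e=b] σ[f<6](T)))) ⋈[g=b] ρ[b/a](S)) → 1

== RESULT ==
a | g | e | b | y
5 | 1 | 8 | 1 | q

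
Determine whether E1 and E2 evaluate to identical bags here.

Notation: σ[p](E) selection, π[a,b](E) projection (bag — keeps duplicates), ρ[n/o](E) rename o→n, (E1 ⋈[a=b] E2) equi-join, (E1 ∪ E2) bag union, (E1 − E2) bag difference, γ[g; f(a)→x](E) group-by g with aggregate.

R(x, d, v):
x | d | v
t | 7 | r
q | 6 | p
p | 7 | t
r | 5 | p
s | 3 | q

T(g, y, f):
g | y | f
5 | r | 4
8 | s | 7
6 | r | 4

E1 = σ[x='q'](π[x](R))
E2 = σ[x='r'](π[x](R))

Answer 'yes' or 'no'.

E1 per-node cardinality:
  R → 5
  π[x](R) → 5
  σ[x='q'](π[x](R)) → 1
E2 per-node cardinality:
  R → 5
  π[x](R) → 5
  σ[x='r'](π[x](R)) → 1

E1 result:
x
q
E2 result:
x
r
Witness: ('q',) appears 1× in E1 but 0× in E2.

no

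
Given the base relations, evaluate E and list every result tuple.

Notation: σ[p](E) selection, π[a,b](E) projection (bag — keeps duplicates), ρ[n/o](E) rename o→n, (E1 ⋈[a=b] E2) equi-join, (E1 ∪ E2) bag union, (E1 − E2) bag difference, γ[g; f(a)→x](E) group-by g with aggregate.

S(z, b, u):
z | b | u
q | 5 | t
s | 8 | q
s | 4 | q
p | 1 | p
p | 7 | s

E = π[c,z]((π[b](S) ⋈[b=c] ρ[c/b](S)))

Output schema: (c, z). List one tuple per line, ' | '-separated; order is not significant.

Subexpression sizes:
  S → 5
  π[b](S) → 5
  S → 5
  ρ[c/b](S) → 5
  (π[b](S) ⋈[b=c] ρ[c/b](S)) → 5
  π[c,z]((π[b](S) ⋈[b=c] ρ[c/b](S))) → 5

== RESULT ==
c | z
1 | p
4 | s
5 | q
7 | p
8 | s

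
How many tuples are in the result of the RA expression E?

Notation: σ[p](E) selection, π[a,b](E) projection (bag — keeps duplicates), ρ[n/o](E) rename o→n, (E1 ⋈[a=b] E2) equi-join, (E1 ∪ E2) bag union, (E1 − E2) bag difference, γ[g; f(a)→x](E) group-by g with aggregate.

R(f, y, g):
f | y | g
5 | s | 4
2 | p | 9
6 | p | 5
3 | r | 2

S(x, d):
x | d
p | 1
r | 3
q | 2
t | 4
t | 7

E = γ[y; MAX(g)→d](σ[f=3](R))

Per-node cardinality:
  R → 4
  σ[f=3](R) → 1
  γ[y; MAX(g)→d](σ[f=3](R)) → 1

|E| = 1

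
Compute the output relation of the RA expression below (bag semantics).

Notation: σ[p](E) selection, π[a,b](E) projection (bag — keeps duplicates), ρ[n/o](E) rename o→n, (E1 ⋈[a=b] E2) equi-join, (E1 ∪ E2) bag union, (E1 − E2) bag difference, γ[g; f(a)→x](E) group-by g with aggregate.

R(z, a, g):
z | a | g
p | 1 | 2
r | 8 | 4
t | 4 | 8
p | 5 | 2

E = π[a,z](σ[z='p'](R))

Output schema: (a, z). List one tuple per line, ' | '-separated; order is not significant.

Subexpression sizes:
  R → 4
  σ[z='p'](R) → 2
  π[a,z](σ[z='p'](R)) → 2

== RESULT ==
a | z
1 | p
5 | p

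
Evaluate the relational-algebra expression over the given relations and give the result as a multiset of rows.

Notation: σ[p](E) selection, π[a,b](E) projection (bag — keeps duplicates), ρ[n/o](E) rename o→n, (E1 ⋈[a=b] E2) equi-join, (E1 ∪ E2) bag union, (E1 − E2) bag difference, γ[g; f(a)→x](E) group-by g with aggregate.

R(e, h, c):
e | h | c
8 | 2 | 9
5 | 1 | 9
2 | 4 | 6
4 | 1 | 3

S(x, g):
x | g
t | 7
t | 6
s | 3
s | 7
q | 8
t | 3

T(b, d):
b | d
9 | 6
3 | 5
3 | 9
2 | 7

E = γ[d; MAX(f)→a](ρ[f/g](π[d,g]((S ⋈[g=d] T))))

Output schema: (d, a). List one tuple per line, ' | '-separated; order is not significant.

Row counts bottom-up:
  S → 6
  T → 4
  (S ⋈[g=d] T) → 3
  π[d,g]((S ⋈[g=d] T)) → 3
  ρ[f/g](π[d,g]((S ⋈[g=d] T))) → 3
  γ[d; MAX(f)→a](ρ[f/g](π[d,g]((S ⋈[g=d] T)))) → 2

== RESULT ==
d | a
6 | 6
7 | 7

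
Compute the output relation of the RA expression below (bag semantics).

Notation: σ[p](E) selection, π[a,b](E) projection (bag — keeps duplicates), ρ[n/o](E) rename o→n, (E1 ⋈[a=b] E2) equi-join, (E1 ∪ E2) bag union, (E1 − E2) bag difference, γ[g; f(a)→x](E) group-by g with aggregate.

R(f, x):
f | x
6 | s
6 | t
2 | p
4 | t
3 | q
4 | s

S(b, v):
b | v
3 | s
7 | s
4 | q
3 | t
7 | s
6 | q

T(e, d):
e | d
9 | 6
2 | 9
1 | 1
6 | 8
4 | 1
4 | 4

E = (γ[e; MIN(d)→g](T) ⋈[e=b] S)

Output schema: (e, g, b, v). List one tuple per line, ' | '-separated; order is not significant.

Subexpression sizes:
  T → 6
  γ[e; MIN(d)→g](T) → 5
  S → 6
  (γ[e; MIN(d)→g](T) ⋈[e=b] S) → 2

== RESULT ==
e | g | b | v
4 | 1 | 4 | q
6 | 8 | 6 | q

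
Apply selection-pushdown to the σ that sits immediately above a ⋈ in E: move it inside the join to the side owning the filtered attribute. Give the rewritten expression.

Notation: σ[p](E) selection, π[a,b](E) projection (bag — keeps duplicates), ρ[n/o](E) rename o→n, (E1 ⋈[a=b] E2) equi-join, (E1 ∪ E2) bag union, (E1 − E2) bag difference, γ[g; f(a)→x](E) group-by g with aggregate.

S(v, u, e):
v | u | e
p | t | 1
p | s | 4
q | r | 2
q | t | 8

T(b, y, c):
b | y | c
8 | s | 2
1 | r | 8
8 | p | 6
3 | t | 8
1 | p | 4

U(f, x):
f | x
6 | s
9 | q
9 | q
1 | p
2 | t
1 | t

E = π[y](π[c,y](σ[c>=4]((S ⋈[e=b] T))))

σ filters on c, owned by the right side.
E' = π[y](π[c,y]((S ⋈[e=b] σ[c>=4](T))))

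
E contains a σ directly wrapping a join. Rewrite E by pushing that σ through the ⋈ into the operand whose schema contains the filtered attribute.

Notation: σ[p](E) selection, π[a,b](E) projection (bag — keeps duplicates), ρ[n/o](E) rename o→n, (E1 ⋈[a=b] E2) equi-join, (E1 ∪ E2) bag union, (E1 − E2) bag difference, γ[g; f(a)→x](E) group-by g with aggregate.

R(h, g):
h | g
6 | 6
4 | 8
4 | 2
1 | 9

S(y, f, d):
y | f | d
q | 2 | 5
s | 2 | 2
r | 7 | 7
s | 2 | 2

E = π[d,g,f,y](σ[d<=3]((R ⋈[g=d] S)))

σ filters on d, owned by the right side.
E' = π[d,g,f,y]((R ⋈[g=d] σ[d<=3](S)))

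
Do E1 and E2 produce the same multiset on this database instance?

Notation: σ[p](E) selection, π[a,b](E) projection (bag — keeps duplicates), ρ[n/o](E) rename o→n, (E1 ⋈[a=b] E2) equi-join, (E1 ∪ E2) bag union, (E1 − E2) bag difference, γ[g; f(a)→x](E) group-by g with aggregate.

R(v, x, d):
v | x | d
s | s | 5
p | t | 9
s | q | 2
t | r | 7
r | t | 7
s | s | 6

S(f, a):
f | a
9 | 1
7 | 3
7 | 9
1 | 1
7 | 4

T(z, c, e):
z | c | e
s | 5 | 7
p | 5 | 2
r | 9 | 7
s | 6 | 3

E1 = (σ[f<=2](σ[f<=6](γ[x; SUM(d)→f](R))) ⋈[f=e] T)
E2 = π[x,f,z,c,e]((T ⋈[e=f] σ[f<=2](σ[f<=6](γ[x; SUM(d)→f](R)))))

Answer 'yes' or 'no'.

E1 per-node cardinality:
  R → 6
  γ[x; SUM(d)→f](R) → 4
  σ[f<=6](γ[x; SUM(d)→f](R)) → 1
  σ[f<=2](σ[f<=6](γ[x; SUM(d)→f](R))) → 1
  T → 4
  (σ[f<=2](σ[f<=6](γ[x; SUM(d)→f](R))) ⋈[f=e] T) → 1
E2 per-node cardinality:
  T → 4
  R → 6
  γ[x; SUM(d)→f](R) → 4
  σ[f<=6](γ[x; SUM(d)→f](R)) → 1
  σ[f<=2](σ[f<=6](γ[x; SUM(d)→f](R))) → 1
  (T ⋈[e=f] σ[f<=2](σ[f<=6](γ[x; SUM(d)→f](R)))) → 1
  π[x,f,z,c,e]((T ⋈[e=f] σ[f<=2](σ[f<=6](γ[x; SUM(d)→f](R))))) → 1

E1 and E2 produce the same multiset:
x | f | z | c | e
q | 2 | p | 5 | 2

yes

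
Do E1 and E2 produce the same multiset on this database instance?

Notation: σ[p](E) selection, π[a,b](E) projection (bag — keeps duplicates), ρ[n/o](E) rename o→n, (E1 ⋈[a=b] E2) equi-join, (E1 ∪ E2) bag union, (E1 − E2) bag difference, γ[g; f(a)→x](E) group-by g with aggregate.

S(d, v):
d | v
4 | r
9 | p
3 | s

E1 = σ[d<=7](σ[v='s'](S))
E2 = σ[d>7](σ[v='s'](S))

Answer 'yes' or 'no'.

E1 per-node cardinality:
  S → 3
  σ[v='s'](S) → 1
  σ[d<=7](σ[v='s'](S)) → 1
E2 per-node cardinality:
  S → 3
  σ[v='s'](S) → 1
  σ[d>7](σ[v='s'](S)) → 0

E1 result:
d | v
3 | s
E2 result:
d | v
(0 rows)
Witness: (3, 's') appears 1× in E1 but 0× in E2.

no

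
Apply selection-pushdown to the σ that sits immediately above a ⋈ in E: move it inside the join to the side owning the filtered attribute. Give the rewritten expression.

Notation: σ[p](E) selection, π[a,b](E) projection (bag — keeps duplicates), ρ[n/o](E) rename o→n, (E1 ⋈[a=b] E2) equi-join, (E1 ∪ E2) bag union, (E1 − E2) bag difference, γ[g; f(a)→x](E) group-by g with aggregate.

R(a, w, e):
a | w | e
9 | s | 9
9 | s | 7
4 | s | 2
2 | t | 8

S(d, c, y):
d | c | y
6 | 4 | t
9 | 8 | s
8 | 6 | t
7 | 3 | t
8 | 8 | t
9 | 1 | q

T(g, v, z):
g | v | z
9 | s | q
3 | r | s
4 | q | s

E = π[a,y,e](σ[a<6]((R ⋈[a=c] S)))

σ filters on a, owned by the left side.
E' = π[a,y,e]((σ[a<6](R) ⋈[a=c] S))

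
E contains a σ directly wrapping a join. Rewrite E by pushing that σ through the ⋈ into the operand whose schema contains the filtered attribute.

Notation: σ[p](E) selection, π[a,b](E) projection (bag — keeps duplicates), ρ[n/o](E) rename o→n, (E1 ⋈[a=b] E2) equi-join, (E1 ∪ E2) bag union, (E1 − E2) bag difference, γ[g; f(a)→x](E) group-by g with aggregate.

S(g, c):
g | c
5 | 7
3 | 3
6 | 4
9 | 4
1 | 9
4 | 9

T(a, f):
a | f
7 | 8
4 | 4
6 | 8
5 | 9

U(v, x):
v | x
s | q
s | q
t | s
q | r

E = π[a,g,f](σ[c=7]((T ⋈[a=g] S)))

σ filters on c, owned by the right side.
E' = π[a,g,f]((T ⋈[a=g] σ[c=7](S)))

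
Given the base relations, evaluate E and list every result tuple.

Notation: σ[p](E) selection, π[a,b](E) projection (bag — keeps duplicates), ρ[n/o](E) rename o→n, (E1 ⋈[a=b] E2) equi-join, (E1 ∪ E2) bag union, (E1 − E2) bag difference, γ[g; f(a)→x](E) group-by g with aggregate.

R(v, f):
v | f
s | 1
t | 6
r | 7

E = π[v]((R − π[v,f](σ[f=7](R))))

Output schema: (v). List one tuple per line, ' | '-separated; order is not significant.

Per-node cardinality:
  R → 3
  R → 3
  σ[f=7](R) → 1
  π[v,f](σ[f=7](R)) → 1
  (R − π[v,f](σ[f=7](R))) → 2
  π[v]((R − π[v,f](σ[f=7](R)))) → 2

== RESULT ==
v
s
t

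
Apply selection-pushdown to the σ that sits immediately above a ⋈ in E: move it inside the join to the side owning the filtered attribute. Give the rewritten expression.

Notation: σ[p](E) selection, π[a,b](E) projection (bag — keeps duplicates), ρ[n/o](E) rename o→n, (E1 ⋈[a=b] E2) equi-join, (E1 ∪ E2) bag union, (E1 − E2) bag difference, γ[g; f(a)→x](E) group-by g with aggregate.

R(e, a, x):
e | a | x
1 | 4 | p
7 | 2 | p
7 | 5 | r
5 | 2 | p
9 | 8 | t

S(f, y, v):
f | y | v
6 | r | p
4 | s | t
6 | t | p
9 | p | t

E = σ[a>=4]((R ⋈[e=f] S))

σ filters on a, owned by the left side.
E' = (σ[a>=4](R) ⋈[e=f] S)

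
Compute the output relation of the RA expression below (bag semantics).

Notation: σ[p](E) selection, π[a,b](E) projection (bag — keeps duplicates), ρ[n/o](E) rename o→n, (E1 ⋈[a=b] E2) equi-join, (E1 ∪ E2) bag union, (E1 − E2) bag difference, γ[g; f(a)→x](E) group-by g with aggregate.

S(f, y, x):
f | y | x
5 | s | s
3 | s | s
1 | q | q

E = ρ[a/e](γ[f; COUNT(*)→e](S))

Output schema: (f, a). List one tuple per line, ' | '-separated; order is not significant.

Stepwise |·|:
  S → 3
  γ[f; COUNT(*)→e](S) → 3
  ρ[a/e](γ[f; COUNT(*)→e](S)) → 3

== RESULT ==
f | a
1 | 1
3 | 1
5 | 1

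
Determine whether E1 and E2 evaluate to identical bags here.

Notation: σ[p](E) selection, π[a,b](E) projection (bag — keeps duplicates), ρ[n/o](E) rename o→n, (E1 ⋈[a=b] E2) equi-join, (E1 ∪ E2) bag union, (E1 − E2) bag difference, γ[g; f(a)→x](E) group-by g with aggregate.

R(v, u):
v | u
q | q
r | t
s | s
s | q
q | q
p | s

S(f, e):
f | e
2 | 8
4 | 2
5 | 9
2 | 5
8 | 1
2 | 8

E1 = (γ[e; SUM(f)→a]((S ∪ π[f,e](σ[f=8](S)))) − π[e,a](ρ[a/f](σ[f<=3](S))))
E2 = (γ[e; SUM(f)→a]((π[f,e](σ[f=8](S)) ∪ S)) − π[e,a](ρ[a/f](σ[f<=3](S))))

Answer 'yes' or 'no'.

E1 subexpression sizes:
  S → 6
  S → 6
  σ[f=8](S) → 1
  π[f,e](σ[f=8](S)) → 1
  (S ∪ π[f,e](σ[f=8](S))) → 7
  γ[e; SUM(f)→a]((S ∪ π[f,e](σ[f=8](S)))) → 5
  S → 6
  σ[f<=3](S) → 3
  ρ[a/f](σ[f<=3](S)) → 3
  π[e,a](ρ[a/f](σ[f<=3](S))) → 3
  (γ[e; SUM(f)→a]((S ∪ π[f,e](σ[f=8](S)))) − π[e,a](ρ[a/f](σ[f<=3](S)))) → 4
E2 subexpression sizes:
  S → 6
  σ[f=8](S) → 1
  π[f,e](σ[f=8](S)) → 1
  S → 6
  (π[f,e](σ[f=8](S)) ∪ S) → 7
  γ[e; SUM(f)→a]((π[f,e](σ[f=8](S)) ∪ S)) → 5
  S → 6
  σ[f<=3](S) → 3
  ρ[a/f](σ[f<=3](S)) → 3
  π[e,a](ρ[a/f](σ[f<=3](S))) → 3
  (γ[e; SUM(f)→a]((π[f,e](σ[f=8](S)) ∪ S)) − π[e,a](ρ[a/f](σ[f<=3](S)))) → 4

E1 and E2 produce the same multiset:
e | a
1 | 16
2 | 4
8 | 4
9 | 5

yes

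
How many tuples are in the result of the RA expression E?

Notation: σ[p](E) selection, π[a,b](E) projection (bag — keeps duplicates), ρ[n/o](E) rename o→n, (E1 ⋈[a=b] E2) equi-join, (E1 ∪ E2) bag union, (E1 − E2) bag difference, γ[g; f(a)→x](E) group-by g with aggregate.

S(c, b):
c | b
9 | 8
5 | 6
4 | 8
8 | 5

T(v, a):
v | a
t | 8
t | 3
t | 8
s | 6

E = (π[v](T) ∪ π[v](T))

Per-node cardinality:
  T → 4
  π[v](T) → 4
  T → 4
  π[v](T) → 4
  (π[v](T) ∪ π[v](T)) → 8

|E| = 8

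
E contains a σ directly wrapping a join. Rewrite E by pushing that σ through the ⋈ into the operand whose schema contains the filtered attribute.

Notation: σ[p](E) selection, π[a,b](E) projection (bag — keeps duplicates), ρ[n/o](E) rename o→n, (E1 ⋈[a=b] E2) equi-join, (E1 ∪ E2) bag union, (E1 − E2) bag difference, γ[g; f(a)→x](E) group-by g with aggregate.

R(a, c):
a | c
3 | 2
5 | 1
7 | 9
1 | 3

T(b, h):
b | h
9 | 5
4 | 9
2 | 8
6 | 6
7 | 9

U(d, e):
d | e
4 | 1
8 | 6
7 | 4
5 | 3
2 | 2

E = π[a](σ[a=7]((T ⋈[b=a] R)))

σ filters on a, owned by the right side.
E' = π[a]((T ⋈[b=a] σ[a=7](R)))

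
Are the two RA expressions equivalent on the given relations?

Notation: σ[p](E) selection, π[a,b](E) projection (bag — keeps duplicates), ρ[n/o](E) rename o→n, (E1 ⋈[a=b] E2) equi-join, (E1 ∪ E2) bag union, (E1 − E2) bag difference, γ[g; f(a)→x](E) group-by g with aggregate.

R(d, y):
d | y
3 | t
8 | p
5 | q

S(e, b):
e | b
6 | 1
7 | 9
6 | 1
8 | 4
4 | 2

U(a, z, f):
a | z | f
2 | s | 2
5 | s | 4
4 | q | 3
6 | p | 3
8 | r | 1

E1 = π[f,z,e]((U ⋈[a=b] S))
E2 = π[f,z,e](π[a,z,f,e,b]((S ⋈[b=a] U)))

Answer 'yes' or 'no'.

E1 stepwise |·|:
  U → 5
  S → 5
  (U ⋈[a=b] S) → 2
  π[f,z,e]((U ⋈[a=b] S)) → 2
E2 stepwise |·|:
  S → 5
  U → 5
  (S ⋈[b=a] U) → 2
  π[a,z,f,e,b]((S ⋈[b=a] U)) → 2
  π[f,z,e](π[a,z,f,e,b]((S ⋈[b=a] U))) → 2

E1 and E2 produce the same multiset:
f | z | e
2 | s | 4
3 | q | 8

yes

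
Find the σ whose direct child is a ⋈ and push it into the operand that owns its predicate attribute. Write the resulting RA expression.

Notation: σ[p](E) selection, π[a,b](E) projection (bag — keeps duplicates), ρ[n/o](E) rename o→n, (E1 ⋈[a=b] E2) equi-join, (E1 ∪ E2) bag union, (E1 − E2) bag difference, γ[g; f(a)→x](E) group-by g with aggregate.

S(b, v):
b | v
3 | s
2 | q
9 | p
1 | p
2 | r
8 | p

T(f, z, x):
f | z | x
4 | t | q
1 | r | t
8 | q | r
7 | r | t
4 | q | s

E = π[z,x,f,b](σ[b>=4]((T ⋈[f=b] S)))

σ filters on b, owned by the right side.
E' = π[z,x,f,b]((T ⋈[f=b] σ[b>=4](S)))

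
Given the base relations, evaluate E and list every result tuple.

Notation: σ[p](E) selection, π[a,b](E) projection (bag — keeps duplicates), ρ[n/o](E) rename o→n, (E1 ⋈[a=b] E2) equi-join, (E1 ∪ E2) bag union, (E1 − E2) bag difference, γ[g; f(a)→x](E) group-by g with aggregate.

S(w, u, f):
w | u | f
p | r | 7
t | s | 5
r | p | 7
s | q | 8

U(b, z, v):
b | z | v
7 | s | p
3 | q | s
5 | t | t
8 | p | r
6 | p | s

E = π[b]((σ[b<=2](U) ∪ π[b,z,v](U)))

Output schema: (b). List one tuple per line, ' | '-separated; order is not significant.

Row counts bottom-up:
  U → 5
  σ[b<=2](U) → 0
  U → 5
  π[b,z,v](U) → 5
  (σ[b<=2](U) ∪ π[b,z,v](U)) → 5
  π[b]((σ[b<=2](U) ∪ π[b,z,v](U))) → 5

== RESULT ==
b
3
5
6
7
8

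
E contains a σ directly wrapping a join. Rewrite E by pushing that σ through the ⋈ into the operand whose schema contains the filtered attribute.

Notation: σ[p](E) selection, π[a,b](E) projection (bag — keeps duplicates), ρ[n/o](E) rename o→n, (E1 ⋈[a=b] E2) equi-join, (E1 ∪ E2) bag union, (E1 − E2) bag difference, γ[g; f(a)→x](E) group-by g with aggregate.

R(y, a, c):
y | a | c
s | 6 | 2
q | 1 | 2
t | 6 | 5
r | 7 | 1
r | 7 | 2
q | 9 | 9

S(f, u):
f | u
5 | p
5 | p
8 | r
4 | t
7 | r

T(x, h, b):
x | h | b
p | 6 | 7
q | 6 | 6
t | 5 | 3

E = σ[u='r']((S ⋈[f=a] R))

σ filters on u, owned by the left side.
E' = (σ[u='r'](S) ⋈[f=a] R)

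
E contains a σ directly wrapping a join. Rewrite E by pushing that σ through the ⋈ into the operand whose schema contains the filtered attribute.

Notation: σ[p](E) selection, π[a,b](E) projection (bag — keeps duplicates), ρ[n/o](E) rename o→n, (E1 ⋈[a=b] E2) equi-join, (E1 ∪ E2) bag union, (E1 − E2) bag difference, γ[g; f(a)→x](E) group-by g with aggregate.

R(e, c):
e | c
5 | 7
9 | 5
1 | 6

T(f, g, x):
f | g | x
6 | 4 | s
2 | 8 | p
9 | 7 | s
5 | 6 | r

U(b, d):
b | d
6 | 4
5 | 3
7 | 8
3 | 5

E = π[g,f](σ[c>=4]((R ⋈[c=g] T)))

σ filters on c, owned by the left side.
E' = π[g,f]((σ[c>=4](R) ⋈[c=g] T))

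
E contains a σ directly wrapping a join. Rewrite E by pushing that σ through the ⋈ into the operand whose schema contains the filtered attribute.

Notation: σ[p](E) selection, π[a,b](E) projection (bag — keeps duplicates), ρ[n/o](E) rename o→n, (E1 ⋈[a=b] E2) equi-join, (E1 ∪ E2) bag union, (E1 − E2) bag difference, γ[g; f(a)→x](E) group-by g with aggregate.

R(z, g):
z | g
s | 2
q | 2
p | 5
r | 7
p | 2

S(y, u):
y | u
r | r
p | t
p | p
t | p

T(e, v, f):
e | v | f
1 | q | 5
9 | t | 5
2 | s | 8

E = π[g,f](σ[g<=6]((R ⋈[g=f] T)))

σ filters on g, owned by the left side.
E' = π[g,f]((σ[g<=6](R) ⋈[g=f] T))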